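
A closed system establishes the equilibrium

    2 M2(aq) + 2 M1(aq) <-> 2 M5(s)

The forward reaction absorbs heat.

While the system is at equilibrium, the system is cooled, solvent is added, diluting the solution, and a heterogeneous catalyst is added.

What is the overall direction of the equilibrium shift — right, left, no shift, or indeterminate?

left

The forward reaction is endothermic. Lowering T favours the exothermic direction — shift to the left.
Dilution lowers every aqueous concentration by the same factor. Δn_aq = 0 − 4 = -4, so the system shifts toward the side with more dissolved moles — to the left.
A catalyst speeds both forward and reverse rates equally; it changes neither Q nor K — no shift from this change.
Only the nonzero effect(s) matter; the net shift is to the left.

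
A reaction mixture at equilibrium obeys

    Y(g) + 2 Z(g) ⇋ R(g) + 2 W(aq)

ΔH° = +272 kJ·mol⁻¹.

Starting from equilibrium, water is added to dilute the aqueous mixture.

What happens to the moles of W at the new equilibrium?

Dilution lowers every aqueous concentration by the same factor. Δn_aq = 2 − 0 = +2, so the system shifts toward the side with more dissolved moles — to the right.
The net shift is to the right. W is a product, so its amount increases.

increases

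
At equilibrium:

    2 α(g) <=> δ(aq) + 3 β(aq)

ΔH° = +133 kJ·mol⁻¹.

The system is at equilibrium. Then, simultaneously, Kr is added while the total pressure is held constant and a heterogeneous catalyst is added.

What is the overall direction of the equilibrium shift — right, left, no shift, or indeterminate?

Adding inert gas at constant total pressure expands the volume and lowers every reacting partial pressure. With Δn_gas = 0 − 2 = -2, Q moves away from K toward the side with fewer gas moles, so the system shifts toward the side with more gas moles — to the left.
A catalyst speeds both forward and reverse rates equally; it changes neither Q nor K — no shift from this change.
Only the nonzero effect(s) matter; the net shift is to the left.

left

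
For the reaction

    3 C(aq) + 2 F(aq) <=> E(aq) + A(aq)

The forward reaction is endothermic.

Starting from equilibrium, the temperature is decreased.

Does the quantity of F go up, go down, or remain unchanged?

The forward reaction is endothermic. Lowering T favours the exothermic direction — shift to the left.
The net shift is to the left. F is a reactant, so its amount increases.

increases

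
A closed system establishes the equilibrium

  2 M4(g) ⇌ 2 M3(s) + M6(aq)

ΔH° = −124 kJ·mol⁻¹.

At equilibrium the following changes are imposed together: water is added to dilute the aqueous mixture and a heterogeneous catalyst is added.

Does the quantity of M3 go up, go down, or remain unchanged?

Dilution lowers every aqueous concentration by the same factor. Δn_aq = 1 − 0 = +1, so the system shifts toward the side with more dissolved moles — to the right.
A catalyst speeds both forward and reverse rates equally; it changes neither Q nor K — no shift from this change.
The net shift is to the right. M3 is a product, so its amount increases.

increases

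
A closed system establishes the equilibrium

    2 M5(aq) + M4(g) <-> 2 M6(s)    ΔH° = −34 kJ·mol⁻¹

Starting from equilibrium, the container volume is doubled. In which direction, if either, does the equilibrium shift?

Gas moles: reactants 1, products 0 (Δn_gas = -1). Expansion shifts the system toward the side with more moles of gas — to the left.

left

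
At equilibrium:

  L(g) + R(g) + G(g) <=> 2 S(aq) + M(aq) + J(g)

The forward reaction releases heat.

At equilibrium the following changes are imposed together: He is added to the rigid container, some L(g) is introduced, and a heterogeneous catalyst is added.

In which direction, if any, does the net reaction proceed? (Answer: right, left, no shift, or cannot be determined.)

At constant volume, adding an inert gas leaves every reacting species' partial pressure unchanged, so Q is unchanged — no shift from this change.
Adding L (g), a reactant, drives the reaction to the right.
A catalyst speeds both forward and reverse rates equally; it changes neither Q nor K — no shift from this change.
Only the nonzero effect(s) matter; the net shift is to the right.

right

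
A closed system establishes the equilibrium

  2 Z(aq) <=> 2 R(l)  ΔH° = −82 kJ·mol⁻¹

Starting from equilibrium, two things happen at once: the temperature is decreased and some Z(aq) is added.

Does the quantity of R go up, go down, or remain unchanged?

The forward reaction is exothermic. Lowering T favours the exothermic direction — shift to the right.
Adding Z (aq), a reactant, drives the reaction to the right.
The net shift is to the right. R is a product, so its amount increases.

increases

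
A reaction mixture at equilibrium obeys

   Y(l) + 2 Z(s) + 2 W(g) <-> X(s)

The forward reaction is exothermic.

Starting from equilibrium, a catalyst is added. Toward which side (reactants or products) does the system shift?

no shift

A catalyst speeds both forward and reverse rates equally; it changes neither Q nor K — no shift from this change.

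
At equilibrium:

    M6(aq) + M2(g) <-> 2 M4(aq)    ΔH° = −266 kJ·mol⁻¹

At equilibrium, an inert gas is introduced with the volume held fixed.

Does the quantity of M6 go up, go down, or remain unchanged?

unchanged

At constant volume, adding an inert gas leaves every reacting species' partial pressure unchanged, so Q is unchanged — no shift from this change.
No net shift occurs, so the amount of M6 is unchanged.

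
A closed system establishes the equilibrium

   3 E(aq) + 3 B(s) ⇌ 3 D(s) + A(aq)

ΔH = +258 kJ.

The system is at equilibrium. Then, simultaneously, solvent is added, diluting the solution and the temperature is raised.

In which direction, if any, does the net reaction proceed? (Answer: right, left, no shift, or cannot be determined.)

Dilution lowers every aqueous concentration by the same factor. Δn_aq = 1 − 3 = -2, so the system shifts toward the side with more dissolved moles — to the left.
The forward reaction is endothermic. Raising T favours the endothermic direction — shift to the right.
The individual effects push in opposite directions; without quantitative information the net direction cannot be determined.

cannot be determined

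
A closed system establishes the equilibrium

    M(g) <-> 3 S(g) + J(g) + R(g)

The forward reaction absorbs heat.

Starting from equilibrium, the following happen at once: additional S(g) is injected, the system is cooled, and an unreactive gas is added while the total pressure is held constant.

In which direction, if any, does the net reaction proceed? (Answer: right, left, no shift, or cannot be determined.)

cannot be determined

Adding S (g), a product, drives the reaction to the left.
The forward reaction is endothermic. Lowering T favours the exothermic direction — shift to the left.
Adding inert gas at constant total pressure expands the volume and lowers every reacting partial pressure. With Δn_gas = 5 − 1 = +4, Q moves away from K toward the side with fewer gas moles, so the system shifts toward the side with more gas moles — to the right.
The individual effects push in opposite directions; without quantitative information the net direction cannot be determined.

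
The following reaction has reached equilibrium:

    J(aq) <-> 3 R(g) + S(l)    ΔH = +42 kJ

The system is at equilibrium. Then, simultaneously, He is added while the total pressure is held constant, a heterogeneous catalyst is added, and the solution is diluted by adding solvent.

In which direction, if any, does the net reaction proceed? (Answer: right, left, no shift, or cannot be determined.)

cannot be determined

Adding inert gas at constant total pressure expands the volume and lowers every reacting partial pressure. With Δn_gas = 3 − 0 = +3, Q moves away from K toward the side with fewer gas moles, so the system shifts toward the side with more gas moles — to the right.
A catalyst speeds both forward and reverse rates equally; it changes neither Q nor K — no shift from this change.
Dilution lowers every aqueous concentration by the same factor. Δn_aq = 0 − 1 = -1, so the system shifts toward the side with more dissolved moles — to the left.
The individual effects push in opposite directions; without quantitative information the net direction cannot be determined.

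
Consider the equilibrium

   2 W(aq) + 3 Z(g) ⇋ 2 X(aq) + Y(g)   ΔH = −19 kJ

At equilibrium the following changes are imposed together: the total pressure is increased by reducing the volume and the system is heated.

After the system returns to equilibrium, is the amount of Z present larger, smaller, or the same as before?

Gas moles: reactants 3, products 1 (Δn_gas = -2). Compression shifts the system toward the side with fewer moles of gas — to the right.
The forward reaction is exothermic. Raising T favours the endothermic direction — shift to the left.
The two effects oppose each other, so the net shift — and hence the change in Z — cannot be determined from the given information.

cannot be determined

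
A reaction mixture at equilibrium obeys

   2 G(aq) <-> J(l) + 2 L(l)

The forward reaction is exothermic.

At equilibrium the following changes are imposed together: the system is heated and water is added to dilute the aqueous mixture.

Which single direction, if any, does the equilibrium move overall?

left

The forward reaction is exothermic. Raising T favours the endothermic direction — shift to the left.
Dilution lowers every aqueous concentration by the same factor. Δn_aq = 0 − 2 = -2, so the system shifts toward the side with more dissolved moles — to the left.
All effects act in the same direction — net shift to the left.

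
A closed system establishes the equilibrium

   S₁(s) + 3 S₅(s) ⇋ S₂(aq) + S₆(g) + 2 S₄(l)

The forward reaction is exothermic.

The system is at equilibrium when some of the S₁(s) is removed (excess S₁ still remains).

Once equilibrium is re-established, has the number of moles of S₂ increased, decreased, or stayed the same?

unchanged

S₁ is a pure solid; its activity is 1 regardless of amount, so Q is unaffected — no shift from this change.
No net shift occurs, so the amount of S₂ is unchanged.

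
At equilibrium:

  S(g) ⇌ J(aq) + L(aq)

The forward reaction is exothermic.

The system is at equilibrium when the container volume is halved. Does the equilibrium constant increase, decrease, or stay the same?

unchanged

The equilibrium constant depends only on temperature. This perturbation may move the position of equilibrium, but since T is unchanged, K itself is unchanged.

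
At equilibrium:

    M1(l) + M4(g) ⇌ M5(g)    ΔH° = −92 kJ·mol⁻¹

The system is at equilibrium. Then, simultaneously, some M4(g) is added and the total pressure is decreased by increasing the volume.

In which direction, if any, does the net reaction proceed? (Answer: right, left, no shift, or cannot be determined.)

right

Adding M4 (g), a reactant, drives the reaction to the right.
Gas moles: reactants 1, products 1. Δn_gas = 0, so a volume change leaves Q equal to K — no shift from this change.
Only the nonzero effect(s) matter; the net shift is to the right.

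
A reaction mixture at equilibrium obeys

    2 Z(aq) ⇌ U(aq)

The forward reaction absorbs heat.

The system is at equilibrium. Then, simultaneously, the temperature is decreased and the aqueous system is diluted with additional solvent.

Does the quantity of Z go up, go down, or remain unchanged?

increases

The forward reaction is endothermic. Lowering T favours the exothermic direction — shift to the left.
Dilution lowers every aqueous concentration by the same factor. Δn_aq = 1 − 2 = -1, so the system shifts toward the side with more dissolved moles — to the left.
The net shift is to the left. Z is a reactant, so its amount increases.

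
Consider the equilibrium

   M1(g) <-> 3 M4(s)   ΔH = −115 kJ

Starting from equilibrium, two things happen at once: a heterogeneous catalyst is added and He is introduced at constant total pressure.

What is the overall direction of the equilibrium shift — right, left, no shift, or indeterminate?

left

A catalyst speeds both forward and reverse rates equally; it changes neither Q nor K — no shift from this change.
Adding inert gas at constant total pressure expands the volume and lowers every reacting partial pressure. With Δn_gas = 0 − 1 = -1, Q moves away from K toward the side with fewer gas moles, so the system shifts toward the side with more gas moles — to the left.
Only the nonzero effect(s) matter; the net shift is to the left.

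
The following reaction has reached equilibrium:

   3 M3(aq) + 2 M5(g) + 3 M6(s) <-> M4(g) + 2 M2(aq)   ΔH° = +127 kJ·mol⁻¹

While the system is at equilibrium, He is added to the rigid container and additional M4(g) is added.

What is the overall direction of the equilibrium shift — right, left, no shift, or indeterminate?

left

At constant volume, adding an inert gas leaves every reacting species' partial pressure unchanged, so Q is unchanged — no shift from this change.
Adding M4 (g), a product, drives the reaction to the left.
Only the nonzero effect(s) matter; the net shift is to the left.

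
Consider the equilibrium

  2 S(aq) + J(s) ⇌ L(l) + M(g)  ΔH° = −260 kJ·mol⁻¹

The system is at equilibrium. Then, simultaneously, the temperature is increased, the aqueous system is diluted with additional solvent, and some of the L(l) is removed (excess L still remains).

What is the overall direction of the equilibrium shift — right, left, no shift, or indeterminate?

left

The forward reaction is exothermic. Raising T favours the endothermic direction — shift to the left.
Dilution lowers every aqueous concentration by the same factor. Δn_aq = 0 − 2 = -2, so the system shifts toward the side with more dissolved moles — to the left.
L is a pure liquid; its activity is 1 regardless of amount, so Q is unaffected — no shift from this change.
Only the nonzero effect(s) matter; the net shift is to the left.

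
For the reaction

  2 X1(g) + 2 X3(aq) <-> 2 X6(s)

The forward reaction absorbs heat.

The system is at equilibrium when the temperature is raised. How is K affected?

K depends on temperature via the van 't Hoff relation. The forward reaction is endothermic, so raising T increases K.

increases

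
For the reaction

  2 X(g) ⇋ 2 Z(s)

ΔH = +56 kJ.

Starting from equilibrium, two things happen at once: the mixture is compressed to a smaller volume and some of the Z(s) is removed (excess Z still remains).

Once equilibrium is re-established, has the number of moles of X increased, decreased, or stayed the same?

Gas moles: reactants 2, products 0 (Δn_gas = -2). Compression shifts the system toward the side with fewer moles of gas — to the right.
Z is a pure solid; its activity is 1 regardless of amount, so Q is unaffected — no shift from this change.
The net shift is to the right. X is a reactant, so its amount decreases.

decreases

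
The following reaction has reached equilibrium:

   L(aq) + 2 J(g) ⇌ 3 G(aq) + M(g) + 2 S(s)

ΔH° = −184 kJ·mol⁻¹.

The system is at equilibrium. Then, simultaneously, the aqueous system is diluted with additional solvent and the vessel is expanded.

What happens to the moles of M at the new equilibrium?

cannot be determined

Dilution lowers every aqueous concentration by the same factor. Δn_aq = 3 − 1 = +2, so the system shifts toward the side with more dissolved moles — to the right.
Gas moles: reactants 2, products 1 (Δn_gas = -1). Expansion shifts the system toward the side with more moles of gas — to the left.
The two effects oppose each other, so the net shift — and hence the change in M — cannot be determined from the given information.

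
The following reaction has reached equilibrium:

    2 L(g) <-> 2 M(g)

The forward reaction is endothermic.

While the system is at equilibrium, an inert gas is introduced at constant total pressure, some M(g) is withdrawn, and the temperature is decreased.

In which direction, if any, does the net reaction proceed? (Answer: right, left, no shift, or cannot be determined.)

cannot be determined

Adding inert gas at constant total pressure expands the volume, scaling every reacting partial pressure by the same factor. Δn_gas = 2 − 2 = 0, so Q is unchanged — no shift.
Removing M (g), a product, drives the reaction to the right.
The forward reaction is endothermic. Lowering T favours the exothermic direction — shift to the left.
The individual effects push in opposite directions; without quantitative information the net direction cannot be determined.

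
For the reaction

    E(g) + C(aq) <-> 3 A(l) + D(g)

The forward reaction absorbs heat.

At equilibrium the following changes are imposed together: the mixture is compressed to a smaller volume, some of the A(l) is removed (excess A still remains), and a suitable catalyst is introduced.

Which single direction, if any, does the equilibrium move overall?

Gas moles: reactants 1, products 1. Δn_gas = 0, so a volume change leaves Q equal to K — no shift from this change.
A is a pure liquid; its activity is 1 regardless of amount, so Q is unaffected — no shift from this change.
A catalyst speeds both forward and reverse rates equally; it changes neither Q nor K — no shift from this change.
None of the changes alters Q relative to K, so there is no net shift.

no shift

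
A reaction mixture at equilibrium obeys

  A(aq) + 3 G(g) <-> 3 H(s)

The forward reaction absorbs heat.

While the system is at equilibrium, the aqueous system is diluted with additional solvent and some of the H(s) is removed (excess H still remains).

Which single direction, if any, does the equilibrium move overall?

Dilution lowers every aqueous concentration by the same factor. Δn_aq = 0 − 1 = -1, so the system shifts toward the side with more dissolved moles — to the left.
H is a pure solid; its activity is 1 regardless of amount, so Q is unaffected — no shift from this change.
Only the nonzero effect(s) matter; the net shift is to the left.

left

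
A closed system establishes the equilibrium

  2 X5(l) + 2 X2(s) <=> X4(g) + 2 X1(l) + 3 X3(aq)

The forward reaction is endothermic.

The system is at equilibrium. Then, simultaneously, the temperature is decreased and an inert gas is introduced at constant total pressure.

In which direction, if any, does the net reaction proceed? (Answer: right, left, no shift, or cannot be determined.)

cannot be determined

The forward reaction is endothermic. Lowering T favours the exothermic direction — shift to the left.
Adding inert gas at constant total pressure expands the volume and lowers every reacting partial pressure. With Δn_gas = 1 − 0 = +1, Q moves away from K toward the side with fewer gas moles, so the system shifts toward the side with more gas moles — to the right.
The individual effects push in opposite directions; without quantitative information the net direction cannot be determined.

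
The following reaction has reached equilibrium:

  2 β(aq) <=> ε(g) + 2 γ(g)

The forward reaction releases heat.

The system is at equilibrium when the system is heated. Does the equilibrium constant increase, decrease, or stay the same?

K depends on temperature via the van 't Hoff relation. The forward reaction is exothermic, so raising T decreases K.

decreases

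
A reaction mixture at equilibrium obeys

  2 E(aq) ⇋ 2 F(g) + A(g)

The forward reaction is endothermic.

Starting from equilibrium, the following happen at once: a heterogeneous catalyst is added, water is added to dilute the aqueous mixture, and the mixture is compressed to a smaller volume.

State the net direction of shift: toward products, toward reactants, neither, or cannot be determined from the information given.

left

A catalyst speeds both forward and reverse rates equally; it changes neither Q nor K — no shift from this change.
Dilution lowers every aqueous concentration by the same factor. Δn_aq = 0 − 2 = -2, so the system shifts toward the side with more dissolved moles — to the left.
Gas moles: reactants 0, products 3 (Δn_gas = +3). Compression shifts the system toward the side with fewer moles of gas — to the left.
Only the nonzero effect(s) matter; the net shift is to the left.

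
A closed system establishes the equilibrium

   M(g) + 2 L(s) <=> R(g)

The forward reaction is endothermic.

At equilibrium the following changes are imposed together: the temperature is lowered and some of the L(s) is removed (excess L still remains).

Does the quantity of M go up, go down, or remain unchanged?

increases

The forward reaction is endothermic. Lowering T favours the exothermic direction — shift to the left.
L is a pure solid; its activity is 1 regardless of amount, so Q is unaffected — no shift from this change.
The net shift is to the left. M is a reactant, so its amount increases.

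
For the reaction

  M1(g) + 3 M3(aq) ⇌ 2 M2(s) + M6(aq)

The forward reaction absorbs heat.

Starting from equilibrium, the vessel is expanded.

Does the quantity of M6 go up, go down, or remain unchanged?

Gas moles: reactants 1, products 0 (Δn_gas = -1). Expansion shifts the system toward the side with more moles of gas — to the left.
The net shift is to the left. M6 is a product, so its amount decreases.

decreases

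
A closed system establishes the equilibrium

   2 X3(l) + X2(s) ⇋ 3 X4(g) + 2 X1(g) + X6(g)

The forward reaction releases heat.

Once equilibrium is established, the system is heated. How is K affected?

K depends on temperature via the van 't Hoff relation. The forward reaction is exothermic, so raising T decreases K.

decreases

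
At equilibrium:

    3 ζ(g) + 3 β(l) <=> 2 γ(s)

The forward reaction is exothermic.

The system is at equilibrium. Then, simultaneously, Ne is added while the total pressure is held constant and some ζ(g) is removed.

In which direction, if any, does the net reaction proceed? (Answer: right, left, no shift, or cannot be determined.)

Adding inert gas at constant total pressure expands the volume and lowers every reacting partial pressure. With Δn_gas = 0 − 3 = -3, Q moves away from K toward the side with fewer gas moles, so the system shifts toward the side with more gas moles — to the left.
Removing ζ (g), a reactant, drives the reaction to the left.
All effects act in the same direction — net shift to the left.

left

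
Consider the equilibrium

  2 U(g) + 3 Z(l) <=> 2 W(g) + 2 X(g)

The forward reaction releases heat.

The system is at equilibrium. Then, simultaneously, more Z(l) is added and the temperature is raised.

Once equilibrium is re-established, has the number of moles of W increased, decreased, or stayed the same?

Z is a pure liquid; its activity is 1 regardless of amount, so Q is unaffected — no shift from this change.
The forward reaction is exothermic. Raising T favours the endothermic direction — shift to the left.
The net shift is to the left. W is a product, so its amount decreases.

decreases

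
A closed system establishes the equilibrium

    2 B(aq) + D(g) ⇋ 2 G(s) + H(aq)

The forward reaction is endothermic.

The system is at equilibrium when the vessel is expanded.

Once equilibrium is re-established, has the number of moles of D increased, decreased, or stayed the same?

increases

Gas moles: reactants 1, products 0 (Δn_gas = -1). Expansion shifts the system toward the side with more moles of gas — to the left.
The net shift is to the left. D is a reactant, so its amount increases.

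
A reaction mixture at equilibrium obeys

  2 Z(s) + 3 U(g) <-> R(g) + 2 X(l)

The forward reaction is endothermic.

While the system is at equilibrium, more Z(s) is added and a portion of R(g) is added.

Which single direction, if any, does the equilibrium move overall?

left

Z is a pure solid; its activity is 1 regardless of amount, so Q is unaffected — no shift from this change.
Adding R (g), a product, drives the reaction to the left.
Only the nonzero effect(s) matter; the net shift is to the left.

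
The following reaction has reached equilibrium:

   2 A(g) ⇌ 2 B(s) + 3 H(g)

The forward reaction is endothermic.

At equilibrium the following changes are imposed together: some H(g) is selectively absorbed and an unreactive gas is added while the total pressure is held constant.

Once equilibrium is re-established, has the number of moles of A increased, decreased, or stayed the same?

decreases

Removing H (g), a product, drives the reaction to the right.
Adding inert gas at constant total pressure expands the volume and lowers every reacting partial pressure. With Δn_gas = 3 − 2 = +1, Q moves away from K toward the side with fewer gas moles, so the system shifts toward the side with more gas moles — to the right.
The net shift is to the right. A is a reactant, so its amount decreases.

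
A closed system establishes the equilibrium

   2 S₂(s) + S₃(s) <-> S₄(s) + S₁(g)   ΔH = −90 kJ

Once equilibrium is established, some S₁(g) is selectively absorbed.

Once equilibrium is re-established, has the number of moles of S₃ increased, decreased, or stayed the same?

decreases

Removing S₁ (g), a product, drives the reaction to the right.
The net shift is to the right. S₃ is a reactant, so its amount decreases.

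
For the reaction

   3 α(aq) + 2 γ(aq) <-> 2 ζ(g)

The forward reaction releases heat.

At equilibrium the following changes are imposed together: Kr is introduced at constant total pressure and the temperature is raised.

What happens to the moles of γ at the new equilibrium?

cannot be determined

Adding inert gas at constant total pressure expands the volume and lowers every reacting partial pressure. With Δn_gas = 2 − 0 = +2, Q moves away from K toward the side with fewer gas moles, so the system shifts toward the side with more gas moles — to the right.
The forward reaction is exothermic. Raising T favours the endothermic direction — shift to the left.
The two effects oppose each other, so the net shift — and hence the change in γ — cannot be determined from the given information.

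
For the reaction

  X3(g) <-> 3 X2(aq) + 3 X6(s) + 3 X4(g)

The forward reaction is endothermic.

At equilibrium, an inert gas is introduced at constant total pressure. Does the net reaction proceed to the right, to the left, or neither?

Adding inert gas at constant total pressure expands the volume and lowers every reacting partial pressure. With Δn_gas = 3 − 1 = +2, Q moves away from K toward the side with fewer gas moles, so the system shifts toward the side with more gas moles — to the right.

right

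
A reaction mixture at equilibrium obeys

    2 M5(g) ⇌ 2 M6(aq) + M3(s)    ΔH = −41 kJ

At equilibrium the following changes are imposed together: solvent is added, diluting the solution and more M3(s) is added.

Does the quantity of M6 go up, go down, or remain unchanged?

increases

Dilution lowers every aqueous concentration by the same factor. Δn_aq = 2 − 0 = +2, so the system shifts toward the side with more dissolved moles — to the right.
M3 is a pure solid; its activity is 1 regardless of amount, so Q is unaffected — no shift from this change.
The net shift is to the right. M6 is a product, so its amount increases.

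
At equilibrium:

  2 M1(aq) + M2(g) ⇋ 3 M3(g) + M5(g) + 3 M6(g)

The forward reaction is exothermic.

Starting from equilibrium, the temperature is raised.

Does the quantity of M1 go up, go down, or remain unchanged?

The forward reaction is exothermic. Raising T favours the endothermic direction — shift to the left.
The net shift is to the left. M1 is a reactant, so its amount increases.

increases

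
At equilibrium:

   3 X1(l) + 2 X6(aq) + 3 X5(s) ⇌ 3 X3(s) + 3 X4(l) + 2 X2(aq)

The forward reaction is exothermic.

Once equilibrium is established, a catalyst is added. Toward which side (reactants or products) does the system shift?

no shift

A catalyst speeds both forward and reverse rates equally; it changes neither Q nor K — no shift from this change.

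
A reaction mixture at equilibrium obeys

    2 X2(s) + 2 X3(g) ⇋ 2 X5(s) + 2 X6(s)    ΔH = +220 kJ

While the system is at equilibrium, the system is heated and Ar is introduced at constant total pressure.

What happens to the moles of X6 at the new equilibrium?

cannot be determined

The forward reaction is endothermic. Raising T favours the endothermic direction — shift to the right.
Adding inert gas at constant total pressure expands the volume and lowers every reacting partial pressure. With Δn_gas = 0 − 2 = -2, Q moves away from K toward the side with fewer gas moles, so the system shifts toward the side with more gas moles — to the left.
The two effects oppose each other, so the net shift — and hence the change in X6 — cannot be determined from the given information.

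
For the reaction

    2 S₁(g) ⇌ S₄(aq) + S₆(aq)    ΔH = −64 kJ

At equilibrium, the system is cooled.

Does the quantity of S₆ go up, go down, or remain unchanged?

The forward reaction is exothermic. Lowering T favours the exothermic direction — shift to the right.
The net shift is to the right. S₆ is a product, so its amount increases.

increases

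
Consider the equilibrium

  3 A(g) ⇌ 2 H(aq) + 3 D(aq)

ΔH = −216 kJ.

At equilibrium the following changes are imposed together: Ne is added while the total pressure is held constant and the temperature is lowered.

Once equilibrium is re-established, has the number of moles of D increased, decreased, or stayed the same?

cannot be determined

Adding inert gas at constant total pressure expands the volume and lowers every reacting partial pressure. With Δn_gas = 0 − 3 = -3, Q moves away from K toward the side with fewer gas moles, so the system shifts toward the side with more gas moles — to the left.
The forward reaction is exothermic. Lowering T favours the exothermic direction — shift to the right.
The two effects oppose each other, so the net shift — and hence the change in D — cannot be determined from the given information.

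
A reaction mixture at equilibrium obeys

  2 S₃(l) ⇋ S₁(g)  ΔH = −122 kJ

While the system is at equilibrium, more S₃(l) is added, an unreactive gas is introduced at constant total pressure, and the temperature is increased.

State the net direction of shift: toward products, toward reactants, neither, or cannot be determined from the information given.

S₃ is a pure liquid; its activity is 1 regardless of amount, so Q is unaffected — no shift from this change.
Adding inert gas at constant total pressure expands the volume and lowers every reacting partial pressure. With Δn_gas = 1 − 0 = +1, Q moves away from K toward the side with fewer gas moles, so the system shifts toward the side with more gas moles — to the right.
The forward reaction is exothermic. Raising T favours the endothermic direction — shift to the left.
The individual effects push in opposite directions; without quantitative information the net direction cannot be determined.

cannot be determined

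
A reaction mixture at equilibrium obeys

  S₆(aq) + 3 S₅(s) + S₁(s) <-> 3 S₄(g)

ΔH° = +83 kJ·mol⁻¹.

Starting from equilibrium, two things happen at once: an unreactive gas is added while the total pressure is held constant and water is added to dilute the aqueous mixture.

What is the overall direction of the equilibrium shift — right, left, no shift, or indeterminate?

Adding inert gas at constant total pressure expands the volume and lowers every reacting partial pressure. With Δn_gas = 3 − 0 = +3, Q moves away from K toward the side with fewer gas moles, so the system shifts toward the side with more gas moles — to the right.
Dilution lowers every aqueous concentration by the same factor. Δn_aq = 0 − 1 = -1, so the system shifts toward the side with more dissolved moles — to the left.
The individual effects push in opposite directions; without quantitative information the net direction cannot be determined.

cannot be determined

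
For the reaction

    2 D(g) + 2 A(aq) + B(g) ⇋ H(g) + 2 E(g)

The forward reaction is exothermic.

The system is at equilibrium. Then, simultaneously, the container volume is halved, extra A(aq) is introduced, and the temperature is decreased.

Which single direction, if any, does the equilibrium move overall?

Gas moles: reactants 3, products 3. Δn_gas = 0, so a volume change leaves Q equal to K — no shift from this change.
Adding A (aq), a reactant, drives the reaction to the right.
The forward reaction is exothermic. Lowering T favours the exothermic direction — shift to the right.
Only the nonzero effect(s) matter; the net shift is to the right.

right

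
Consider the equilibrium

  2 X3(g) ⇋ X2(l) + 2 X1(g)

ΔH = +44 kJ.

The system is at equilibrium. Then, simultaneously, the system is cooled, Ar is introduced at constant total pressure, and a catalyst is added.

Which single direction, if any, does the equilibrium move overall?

left

The forward reaction is endothermic. Lowering T favours the exothermic direction — shift to the left.
Adding inert gas at constant total pressure expands the volume, scaling every reacting partial pressure by the same factor. Δn_gas = 2 − 2 = 0, so Q is unchanged — no shift.
A catalyst speeds both forward and reverse rates equally; it changes neither Q nor K — no shift from this change.
Only the nonzero effect(s) matter; the net shift is to the left.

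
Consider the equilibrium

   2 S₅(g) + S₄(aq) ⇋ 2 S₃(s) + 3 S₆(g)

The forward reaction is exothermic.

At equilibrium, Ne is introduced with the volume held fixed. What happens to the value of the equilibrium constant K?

The equilibrium constant depends only on temperature. This perturbation changes neither the position of equilibrium nor K.

unchanged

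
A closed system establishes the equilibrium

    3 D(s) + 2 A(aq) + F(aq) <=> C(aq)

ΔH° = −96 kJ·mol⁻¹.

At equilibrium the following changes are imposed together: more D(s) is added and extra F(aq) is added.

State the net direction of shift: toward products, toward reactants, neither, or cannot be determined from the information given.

D is a pure solid; its activity is 1 regardless of amount, so Q is unaffected — no shift from this change.
Adding F (aq), a reactant, drives the reaction to the right.
Only the nonzero effect(s) matter; the net shift is to the right.

right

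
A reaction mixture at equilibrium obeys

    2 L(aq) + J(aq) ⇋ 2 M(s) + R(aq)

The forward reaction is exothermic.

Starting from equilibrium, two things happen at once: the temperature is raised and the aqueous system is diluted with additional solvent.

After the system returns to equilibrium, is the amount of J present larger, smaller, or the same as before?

increases

The forward reaction is exothermic. Raising T favours the endothermic direction — shift to the left.
Dilution lowers every aqueous concentration by the same factor. Δn_aq = 1 − 3 = -2, so the system shifts toward the side with more dissolved moles — to the left.
The net shift is to the left. J is a reactant, so its amount increases.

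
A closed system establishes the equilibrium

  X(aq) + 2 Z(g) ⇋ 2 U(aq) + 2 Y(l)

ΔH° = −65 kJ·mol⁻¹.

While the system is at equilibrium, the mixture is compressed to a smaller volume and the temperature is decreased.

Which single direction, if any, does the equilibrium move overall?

Gas moles: reactants 2, products 0 (Δn_gas = -2). Compression shifts the system toward the side with fewer moles of gas — to the right.
The forward reaction is exothermic. Lowering T favours the exothermic direction — shift to the right.
All effects act in the same direction — net shift to the right.

right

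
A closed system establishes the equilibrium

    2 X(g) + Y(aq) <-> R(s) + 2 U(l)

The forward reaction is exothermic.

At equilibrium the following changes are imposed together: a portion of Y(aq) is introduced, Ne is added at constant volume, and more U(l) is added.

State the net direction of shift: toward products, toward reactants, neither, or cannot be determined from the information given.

right

Adding Y (aq), a reactant, drives the reaction to the right.
At constant volume, adding an inert gas leaves every reacting species' partial pressure unchanged, so Q is unchanged — no shift from this change.
U is a pure liquid; its activity is 1 regardless of amount, so Q is unaffected — no shift from this change.
Only the nonzero effect(s) matter; the net shift is to the right.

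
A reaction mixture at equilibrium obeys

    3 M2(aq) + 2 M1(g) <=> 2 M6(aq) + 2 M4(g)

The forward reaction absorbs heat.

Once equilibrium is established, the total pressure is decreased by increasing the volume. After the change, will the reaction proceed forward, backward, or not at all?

Gas moles: reactants 2, products 2. Δn_gas = 0, so a volume change leaves Q equal to K — no shift from this change.

no shift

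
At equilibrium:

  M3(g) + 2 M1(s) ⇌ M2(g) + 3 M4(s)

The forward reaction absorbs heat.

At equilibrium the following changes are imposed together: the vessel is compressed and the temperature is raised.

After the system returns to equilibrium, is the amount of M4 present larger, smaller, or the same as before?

Gas moles: reactants 1, products 1. Δn_gas = 0, so a volume change leaves Q equal to K — no shift from this change.
The forward reaction is endothermic. Raising T favours the endothermic direction — shift to the right.
The net shift is to the right. M4 is a product, so its amount increases.

increases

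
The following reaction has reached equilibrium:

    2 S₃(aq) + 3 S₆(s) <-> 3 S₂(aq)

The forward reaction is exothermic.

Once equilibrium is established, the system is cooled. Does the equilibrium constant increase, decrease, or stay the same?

K depends on temperature via the van 't Hoff relation. The forward reaction is exothermic, so lowering T increases K.

increases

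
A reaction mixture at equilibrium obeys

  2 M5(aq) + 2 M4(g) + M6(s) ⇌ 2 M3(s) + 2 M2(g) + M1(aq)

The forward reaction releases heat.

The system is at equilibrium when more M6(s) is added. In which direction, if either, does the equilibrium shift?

no shift

M6 is a pure solid; its activity is 1 regardless of amount, so Q is unaffected — no shift from this change.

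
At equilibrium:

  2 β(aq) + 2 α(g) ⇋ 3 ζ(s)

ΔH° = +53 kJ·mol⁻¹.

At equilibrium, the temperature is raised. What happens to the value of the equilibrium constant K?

increases

K depends on temperature via the van 't Hoff relation. The forward reaction is endothermic, so raising T increases K.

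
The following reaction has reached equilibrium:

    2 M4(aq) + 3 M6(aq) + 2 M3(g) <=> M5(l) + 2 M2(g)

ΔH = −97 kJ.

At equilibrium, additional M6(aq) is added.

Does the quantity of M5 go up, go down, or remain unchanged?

increases

Adding M6 (aq), a reactant, drives the reaction to the right.
The net shift is to the right. M5 is a product, so its amount increases.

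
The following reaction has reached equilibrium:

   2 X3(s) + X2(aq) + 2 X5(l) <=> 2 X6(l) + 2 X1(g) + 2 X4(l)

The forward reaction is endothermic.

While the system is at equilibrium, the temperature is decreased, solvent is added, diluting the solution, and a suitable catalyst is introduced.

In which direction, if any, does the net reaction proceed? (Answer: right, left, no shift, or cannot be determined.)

The forward reaction is endothermic. Lowering T favours the exothermic direction — shift to the left.
Dilution lowers every aqueous concentration by the same factor. Δn_aq = 0 − 1 = -1, so the system shifts toward the side with more dissolved moles — to the left.
A catalyst speeds both forward and reverse rates equally; it changes neither Q nor K — no shift from this change.
Only the nonzero effect(s) matter; the net shift is to the left.

left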